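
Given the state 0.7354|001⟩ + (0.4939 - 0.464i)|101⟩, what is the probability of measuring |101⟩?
0.4592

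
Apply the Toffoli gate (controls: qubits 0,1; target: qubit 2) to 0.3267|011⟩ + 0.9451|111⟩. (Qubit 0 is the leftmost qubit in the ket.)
0.3267|011⟩ + 0.9451|110⟩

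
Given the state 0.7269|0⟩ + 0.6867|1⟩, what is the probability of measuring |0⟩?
0.5284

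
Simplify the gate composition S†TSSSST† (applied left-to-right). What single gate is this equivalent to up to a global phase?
S†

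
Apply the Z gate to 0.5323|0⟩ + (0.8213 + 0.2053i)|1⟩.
0.5323|0⟩ + (-0.8213 - 0.2053i)|1⟩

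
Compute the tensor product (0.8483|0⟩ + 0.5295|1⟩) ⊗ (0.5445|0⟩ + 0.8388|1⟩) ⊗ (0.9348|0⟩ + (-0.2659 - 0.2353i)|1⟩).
0.4318|000⟩ + (-0.1228 - 0.1087i)|001⟩ + 0.6652|010⟩ + (-0.1892 - 0.1674i)|011⟩ + 0.2695|100⟩ + (-0.07666 - 0.06784i)|101⟩ + 0.4152|110⟩ + (-0.1181 - 0.1045i)|111⟩

amp(|b₁b₂…⟩) = product of the factor amplitudes for bits b₁, b₂, …; only kets whose every factor amplitude is nonzero survive.
|000⟩: (0.8483)(0.5445)(0.9348) = 0.4318
|001⟩: (0.8483)(0.5445)(-0.2659 - 0.2353i) = (-0.1228 - 0.1087i)
|010⟩: (0.8483)(0.8388)(0.9348) = 0.6652
|011⟩: (0.8483)(0.8388)(-0.2659 - 0.2353i) = (-0.1892 - 0.1674i)
|100⟩: (0.5295)(0.5445)(0.9348) = 0.2695
|101⟩: (0.5295)(0.5445)(-0.2659 - 0.2353i) = (-0.07666 - 0.06784i)
|110⟩: (0.5295)(0.8388)(0.9348) = 0.4152
|111⟩: (0.5295)(0.8388)(-0.2659 - 0.2353i) = (-0.1181 - 0.1045i)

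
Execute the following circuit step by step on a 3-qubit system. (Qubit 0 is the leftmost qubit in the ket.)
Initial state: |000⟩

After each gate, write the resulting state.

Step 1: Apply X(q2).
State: |001⟩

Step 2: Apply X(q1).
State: |011⟩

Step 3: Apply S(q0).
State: |011⟩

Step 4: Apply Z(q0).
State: |011⟩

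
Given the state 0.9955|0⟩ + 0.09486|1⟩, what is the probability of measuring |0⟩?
0.991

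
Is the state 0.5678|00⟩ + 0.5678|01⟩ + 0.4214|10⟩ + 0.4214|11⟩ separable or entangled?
Separable

Writing the state as a|00⟩ + b|01⟩ + c|10⟩ + d|11⟩, it is a product state iff ad − bc = 0.
Here (a, b, c, d) = (0.5678, 0.5678, 0.4214, 0.4214): ad − bc = (0.5678)(0.4214) − (0.5678)(0.4214) = 0, so the state is separable.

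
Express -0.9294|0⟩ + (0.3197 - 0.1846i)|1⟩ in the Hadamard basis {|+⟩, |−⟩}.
(-0.4311 - 0.1305i)|+⟩ + (-0.8832 + 0.1305i)|−⟩

With |ψ⟩ = α|0⟩ + β|1⟩, the Hadamard-basis coefficients are ⟨+|ψ⟩ = (α + β)/√2 and ⟨−|ψ⟩ = (α − β)/√2.
Here α = -0.9294, β = (0.3197 - 0.1846i): (α + β)/√2 = (-0.4311 - 0.1305i), (α − β)/√2 = (-0.8832 + 0.1305i).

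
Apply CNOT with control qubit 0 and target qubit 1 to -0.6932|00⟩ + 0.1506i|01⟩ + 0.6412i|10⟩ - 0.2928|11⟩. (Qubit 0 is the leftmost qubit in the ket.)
-0.6932|00⟩ + 0.1506i|01⟩ - 0.2928|10⟩ + 0.6412i|11⟩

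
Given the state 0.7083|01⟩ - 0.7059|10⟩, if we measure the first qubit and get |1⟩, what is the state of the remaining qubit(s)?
-|0⟩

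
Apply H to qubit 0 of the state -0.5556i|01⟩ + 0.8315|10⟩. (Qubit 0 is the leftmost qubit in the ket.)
0.588|00⟩ - 0.3929i|01⟩ - 0.588|10⟩ - 0.3929i|11⟩

H on qubit 0 mixes each pair of kets that differ only in qubit 0: amplitudes (a, b) of (|…0…⟩, |…1…⟩) become ((a + b)/√2, (a − b)/√2). Kets absent from the input have amplitude 0.
(|00⟩, |10⟩): (a, b) = (0, 0.8315) → (0.588, -0.588)
(|01⟩, |11⟩): (a, b) = (-0.5556i, 0) → (-0.3929i, -0.3929i)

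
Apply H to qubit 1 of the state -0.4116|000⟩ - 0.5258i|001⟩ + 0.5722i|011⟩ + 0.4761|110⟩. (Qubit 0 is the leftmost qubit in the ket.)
-0.291|000⟩ + 0.03281i|001⟩ - 0.291|010⟩ - 0.7764i|011⟩ + 0.3367|100⟩ - 0.3367|110⟩

H on qubit 1 mixes each pair of kets that differ only in qubit 1: amplitudes (a, b) of (|…0…⟩, |…1…⟩) become ((a + b)/√2, (a − b)/√2). Kets absent from the input have amplitude 0.
(|000⟩, |010⟩): (a, b) = (-0.4116, 0) → (-0.291, -0.291)
(|001⟩, |011⟩): (a, b) = (-0.5258i, 0.5722i) → (0.03281i, -0.7764i)
(|100⟩, |110⟩): (a, b) = (0, 0.4761) → (0.3367, -0.3367)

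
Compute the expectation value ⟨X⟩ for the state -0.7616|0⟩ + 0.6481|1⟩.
-0.9872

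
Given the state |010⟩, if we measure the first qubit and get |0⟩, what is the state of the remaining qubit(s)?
|10⟩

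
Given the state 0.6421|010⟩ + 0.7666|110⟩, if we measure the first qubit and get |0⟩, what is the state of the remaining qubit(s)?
|10⟩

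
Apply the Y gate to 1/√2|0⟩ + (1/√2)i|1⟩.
1/√2|0⟩ + (1/√2)i|1⟩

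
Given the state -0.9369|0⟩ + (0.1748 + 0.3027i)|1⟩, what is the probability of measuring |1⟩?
0.1222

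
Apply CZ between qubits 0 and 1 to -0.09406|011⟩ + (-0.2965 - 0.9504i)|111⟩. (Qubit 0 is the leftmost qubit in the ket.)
-0.09406|011⟩ + (0.2965 + 0.9504i)|111⟩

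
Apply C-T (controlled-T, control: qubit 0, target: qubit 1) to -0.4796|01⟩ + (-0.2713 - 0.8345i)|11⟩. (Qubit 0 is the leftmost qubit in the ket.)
-0.4796|01⟩ + (0.3982 - 0.7819i)|11⟩

C-T leaves the control-|0⟩ kets |00⟩, |01⟩ unchanged and applies T to qubit 1 on the control-|1⟩ pair (|10⟩, |11⟩).
T = [[1, 0], [0, (1/√2 + (1/√2)i)]].
With a = amp(|10⟩) = 0 and b = amp(|11⟩) = (-0.2713 - 0.8345i):
new amp(|10⟩) = (1)·a = 0
new amp(|11⟩) = (1/√2 + (1/√2)i)·b = (0.3982 - 0.7819i)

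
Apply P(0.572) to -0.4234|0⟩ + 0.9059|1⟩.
-0.4234|0⟩ + (0.7617 + 0.4904i)|1⟩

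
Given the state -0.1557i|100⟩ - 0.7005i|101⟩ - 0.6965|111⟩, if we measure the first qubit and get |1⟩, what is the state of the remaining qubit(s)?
-0.1557i|00⟩ - 0.7005i|01⟩ - 0.6965|11⟩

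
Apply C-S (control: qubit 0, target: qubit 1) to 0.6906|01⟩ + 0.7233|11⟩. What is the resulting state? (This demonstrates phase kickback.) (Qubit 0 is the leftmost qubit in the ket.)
0.6906|01⟩ + 0.7233i|11⟩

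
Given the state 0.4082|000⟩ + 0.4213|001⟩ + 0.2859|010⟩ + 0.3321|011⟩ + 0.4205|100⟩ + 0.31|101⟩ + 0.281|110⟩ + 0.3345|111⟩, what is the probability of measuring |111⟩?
0.1119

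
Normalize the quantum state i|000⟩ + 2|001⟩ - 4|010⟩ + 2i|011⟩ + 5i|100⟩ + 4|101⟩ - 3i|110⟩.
0.1155i|000⟩ + 0.2309|001⟩ - 0.4619|010⟩ + 0.2309i|011⟩ + (1/√3)i|100⟩ + 0.4619|101⟩ - 0.3464i|110⟩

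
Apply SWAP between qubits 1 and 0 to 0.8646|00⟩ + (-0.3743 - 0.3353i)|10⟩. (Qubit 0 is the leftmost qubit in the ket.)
0.8646|00⟩ + (-0.3743 - 0.3353i)|01⟩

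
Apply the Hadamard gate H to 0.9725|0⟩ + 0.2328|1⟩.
0.8523|0⟩ + 0.523|1⟩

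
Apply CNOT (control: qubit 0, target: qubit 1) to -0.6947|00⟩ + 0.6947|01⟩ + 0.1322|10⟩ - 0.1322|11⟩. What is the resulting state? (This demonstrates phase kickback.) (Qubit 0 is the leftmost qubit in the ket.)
-0.6947|00⟩ + 0.6947|01⟩ - 0.1322|10⟩ + 0.1322|11⟩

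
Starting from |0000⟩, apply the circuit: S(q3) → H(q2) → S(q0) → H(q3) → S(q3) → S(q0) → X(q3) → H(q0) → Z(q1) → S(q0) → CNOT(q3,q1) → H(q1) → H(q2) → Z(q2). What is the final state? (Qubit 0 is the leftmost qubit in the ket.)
(1/√8)i|0000⟩ + 1/√8|0001⟩ + (1/√8)i|0100⟩ - 1/√8|0101⟩ - 1/√8|1000⟩ + (1/√8)i|1001⟩ - 1/√8|1100⟩ - (1/√8)i|1101⟩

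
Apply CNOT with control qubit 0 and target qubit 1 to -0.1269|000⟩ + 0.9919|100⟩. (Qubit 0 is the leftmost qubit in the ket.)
-0.1269|000⟩ + 0.9919|110⟩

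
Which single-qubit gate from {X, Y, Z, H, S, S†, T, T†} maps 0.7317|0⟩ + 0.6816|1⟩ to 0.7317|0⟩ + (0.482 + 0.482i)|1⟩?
T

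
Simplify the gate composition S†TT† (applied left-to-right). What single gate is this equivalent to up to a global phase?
S†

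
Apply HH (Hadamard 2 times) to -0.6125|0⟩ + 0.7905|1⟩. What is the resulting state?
-0.6125|0⟩ + 0.7905|1⟩

H² = I, so an even number of Hadamards cancels: H^2 = I and the state is unchanged.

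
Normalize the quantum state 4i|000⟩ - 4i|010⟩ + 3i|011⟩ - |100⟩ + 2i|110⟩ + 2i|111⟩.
0.5657i|000⟩ - 0.5657i|010⟩ + 0.4243i|011⟩ - 0.1414|100⟩ + 0.2828i|110⟩ + 0.2828i|111⟩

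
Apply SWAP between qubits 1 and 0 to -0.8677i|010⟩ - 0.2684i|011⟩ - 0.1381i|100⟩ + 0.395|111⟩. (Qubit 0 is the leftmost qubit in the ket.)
-0.1381i|010⟩ - 0.8677i|100⟩ - 0.2684i|101⟩ + 0.395|111⟩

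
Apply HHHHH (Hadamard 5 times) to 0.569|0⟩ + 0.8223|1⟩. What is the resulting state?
0.9838|0⟩ - 0.1791|1⟩

H² = I, so H^5 = H: a single Hadamard. With (a, b) = (0.569, 0.8223), H gives ((a + b)/√2, (a − b)/√2) = (0.9838, -0.1791).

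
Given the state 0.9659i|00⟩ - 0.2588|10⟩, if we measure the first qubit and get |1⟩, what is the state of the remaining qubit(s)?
-|0⟩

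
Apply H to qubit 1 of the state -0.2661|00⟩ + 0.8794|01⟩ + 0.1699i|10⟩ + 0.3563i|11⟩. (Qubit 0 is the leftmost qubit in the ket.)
0.4337|00⟩ - 0.81|01⟩ + 0.3721i|10⟩ - 0.1318i|11⟩

H on qubit 1 mixes each pair of kets that differ only in qubit 1: amplitudes (a, b) of (|…0…⟩, |…1…⟩) become ((a + b)/√2, (a − b)/√2). Kets absent from the input have amplitude 0.
(|00⟩, |01⟩): (a, b) = (-0.2661, 0.8794) → (0.4337, -0.81)
(|10⟩, |11⟩): (a, b) = (0.1699i, 0.3563i) → (0.3721i, -0.1318i)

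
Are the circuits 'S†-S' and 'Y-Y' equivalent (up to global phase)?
Yes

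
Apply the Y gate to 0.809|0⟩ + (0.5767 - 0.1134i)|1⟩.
(-0.1134 - 0.5767i)|0⟩ + 0.809i|1⟩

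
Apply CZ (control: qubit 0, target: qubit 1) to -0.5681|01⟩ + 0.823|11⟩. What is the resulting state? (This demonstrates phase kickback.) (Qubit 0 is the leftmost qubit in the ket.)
-0.5681|01⟩ - 0.823|11⟩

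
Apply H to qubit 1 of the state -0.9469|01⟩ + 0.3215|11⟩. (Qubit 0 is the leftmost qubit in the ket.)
-0.6696|00⟩ + 0.6696|01⟩ + 0.2273|10⟩ - 0.2273|11⟩

H on qubit 1 mixes each pair of kets that differ only in qubit 1: amplitudes (a, b) of (|…0…⟩, |…1…⟩) become ((a + b)/√2, (a − b)/√2). Kets absent from the input have amplitude 0.
(|00⟩, |01⟩): (a, b) = (0, -0.9469) → (-0.6696, 0.6696)
(|10⟩, |11⟩): (a, b) = (0, 0.3215) → (0.2273, -0.2273)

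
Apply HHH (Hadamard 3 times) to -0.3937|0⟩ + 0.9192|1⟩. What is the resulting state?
0.3716|0⟩ - 0.9284|1⟩

H² = I, so H^3 = H: a single Hadamard. With (a, b) = (-0.3937, 0.9192), H gives ((a + b)/√2, (a − b)/√2) = (0.3716, -0.9284).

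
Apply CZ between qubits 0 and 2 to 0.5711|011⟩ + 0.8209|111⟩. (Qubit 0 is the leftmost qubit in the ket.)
0.5711|011⟩ - 0.8209|111⟩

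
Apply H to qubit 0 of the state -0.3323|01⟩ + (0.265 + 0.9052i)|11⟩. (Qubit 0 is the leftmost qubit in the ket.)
(-0.04759 + 0.6401i)|01⟩ + (-0.4224 - 0.6401i)|11⟩

H on qubit 0 mixes each pair of kets that differ only in qubit 0: amplitudes (a, b) of (|…0…⟩, |…1…⟩) become ((a + b)/√2, (a − b)/√2). Kets absent from the input have amplitude 0.
(|01⟩, |11⟩): (a, b) = (-0.3323, (0.265 + 0.9052i)) → ((-0.04759 + 0.6401i), (-0.4224 - 0.6401i))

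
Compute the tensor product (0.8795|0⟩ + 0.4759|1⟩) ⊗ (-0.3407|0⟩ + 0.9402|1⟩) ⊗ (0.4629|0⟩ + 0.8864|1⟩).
-0.1387|000⟩ - 0.2656|001⟩ + 0.3828|010⟩ + 0.733|011⟩ - 0.07505|100⟩ - 0.1437|101⟩ + 0.2071|110⟩ + 0.3966|111⟩

amp(|b₁b₂…⟩) = product of the factor amplitudes for bits b₁, b₂, …; only kets whose every factor amplitude is nonzero survive.
|000⟩: (0.8795)(-0.3407)(0.4629) = -0.1387
|001⟩: (0.8795)(-0.3407)(0.8864) = -0.2656
|010⟩: (0.8795)(0.9402)(0.4629) = 0.3828
|011⟩: (0.8795)(0.9402)(0.8864) = 0.733
|100⟩: (0.4759)(-0.3407)(0.4629) = -0.07505
|101⟩: (0.4759)(-0.3407)(0.8864) = -0.1437
|110⟩: (0.4759)(0.9402)(0.4629) = 0.2071
|111⟩: (0.4759)(0.9402)(0.8864) = 0.3966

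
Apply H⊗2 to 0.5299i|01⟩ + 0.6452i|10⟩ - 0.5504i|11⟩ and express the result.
0.3124i|00⟩ + 0.3329i|01⟩ + 0.2176i|10⟩ - 0.8628i|11⟩

H⊗2 gives amp(|y⟩) = (1/2) Σ_x (−1)^(x·y) amp(|x⟩), where x·y is the number of positions in which both x and y have a 1.
|00⟩: (0.5299i + 0.6452i - 0.5504i)/2 = 0.3124i
|01⟩: (-0.5299i + 0.6452i + 0.5504i)/2 = 0.3329i
|10⟩: (0.5299i - 0.6452i + 0.5504i)/2 = 0.2176i
|11⟩: (-0.5299i - 0.6452i - 0.5504i)/2 = -0.8628i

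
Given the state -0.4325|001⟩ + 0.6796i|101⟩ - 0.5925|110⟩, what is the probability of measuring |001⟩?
0.1871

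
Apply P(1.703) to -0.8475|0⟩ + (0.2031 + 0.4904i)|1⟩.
-0.8475|0⟩ + (-0.5129 + 0.1367i)|1⟩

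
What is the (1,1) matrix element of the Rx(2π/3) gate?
1/2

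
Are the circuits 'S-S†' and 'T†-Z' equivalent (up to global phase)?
No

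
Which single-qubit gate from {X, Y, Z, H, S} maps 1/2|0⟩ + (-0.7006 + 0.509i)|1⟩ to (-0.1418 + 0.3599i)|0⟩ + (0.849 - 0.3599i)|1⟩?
H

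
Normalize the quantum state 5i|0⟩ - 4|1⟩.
0.7809i|0⟩ - 0.6247|1⟩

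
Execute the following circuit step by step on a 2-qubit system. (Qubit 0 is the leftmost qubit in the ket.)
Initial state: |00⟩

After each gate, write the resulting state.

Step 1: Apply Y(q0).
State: i|10⟩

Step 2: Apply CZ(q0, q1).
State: i|10⟩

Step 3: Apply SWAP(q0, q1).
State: i|01⟩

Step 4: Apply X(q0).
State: i|11⟩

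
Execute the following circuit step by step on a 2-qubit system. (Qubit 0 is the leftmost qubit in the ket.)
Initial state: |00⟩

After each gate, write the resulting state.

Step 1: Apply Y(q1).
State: i|01⟩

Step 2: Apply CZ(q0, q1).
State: i|01⟩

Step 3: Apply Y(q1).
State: |00⟩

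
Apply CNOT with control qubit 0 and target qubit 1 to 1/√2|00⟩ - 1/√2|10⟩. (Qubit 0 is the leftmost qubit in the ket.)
1/√2|00⟩ - 1/√2|11⟩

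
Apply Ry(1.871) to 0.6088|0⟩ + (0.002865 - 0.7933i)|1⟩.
(0.359 + 0.6385i)|0⟩ + (0.4917 - 0.4708i)|1⟩

Ry(1.871) = [[cos(θ/2), −sin(θ/2)], [sin(θ/2), cos(θ/2)]]; θ = 1.871, cos(θ/2) ≈ 0.593416, sin(θ/2) ≈ 0.804896.
With a = amp(|0⟩) = 0.6088 and b = amp(|1⟩) = (0.002865 - 0.7933i):
new amp(|0⟩) = (0.593416)·a + (-0.804896)·b = (0.359 + 0.6385i)
new amp(|1⟩) = (0.804896)·a + (0.593416)·b = (0.4917 - 0.4708i)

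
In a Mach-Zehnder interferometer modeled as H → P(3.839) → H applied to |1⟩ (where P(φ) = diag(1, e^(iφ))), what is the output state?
(0.8833 + 0.3211i)|0⟩ + (0.1167 - 0.3211i)|1⟩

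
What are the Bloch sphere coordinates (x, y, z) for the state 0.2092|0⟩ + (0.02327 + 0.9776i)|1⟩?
(0.009736, 0.409, -0.9125)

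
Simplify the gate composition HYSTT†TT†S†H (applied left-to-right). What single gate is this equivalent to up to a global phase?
Y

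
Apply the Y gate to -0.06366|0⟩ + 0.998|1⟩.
-0.998i|0⟩ - 0.06366i|1⟩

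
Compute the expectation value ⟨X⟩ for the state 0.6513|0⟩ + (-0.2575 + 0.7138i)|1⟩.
-0.3354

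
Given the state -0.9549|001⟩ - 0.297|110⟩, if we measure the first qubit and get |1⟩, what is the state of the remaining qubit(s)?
-|10⟩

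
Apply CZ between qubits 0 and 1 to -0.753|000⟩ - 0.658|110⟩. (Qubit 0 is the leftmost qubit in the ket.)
-0.753|000⟩ + 0.658|110⟩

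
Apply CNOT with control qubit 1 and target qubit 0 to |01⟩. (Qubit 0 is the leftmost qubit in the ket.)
|11⟩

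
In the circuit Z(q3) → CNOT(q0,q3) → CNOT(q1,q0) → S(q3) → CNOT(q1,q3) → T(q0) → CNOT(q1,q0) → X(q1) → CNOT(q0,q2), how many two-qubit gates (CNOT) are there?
5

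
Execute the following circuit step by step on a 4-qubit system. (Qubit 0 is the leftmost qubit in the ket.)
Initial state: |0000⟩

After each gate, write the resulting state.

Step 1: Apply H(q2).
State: 1/√2|0000⟩ + 1/√2|0010⟩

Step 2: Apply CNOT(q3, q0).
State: 1/√2|0000⟩ + 1/√2|0010⟩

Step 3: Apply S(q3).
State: 1/√2|0000⟩ + 1/√2|0010⟩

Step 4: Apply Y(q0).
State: (1/√2)i|1000⟩ + (1/√2)i|1010⟩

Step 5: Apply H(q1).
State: (1/2)i|1000⟩ + (1/2)i|1010⟩ + (1/2)i|1100⟩ + (1/2)i|1110⟩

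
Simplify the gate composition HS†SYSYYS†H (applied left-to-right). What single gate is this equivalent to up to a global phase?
Y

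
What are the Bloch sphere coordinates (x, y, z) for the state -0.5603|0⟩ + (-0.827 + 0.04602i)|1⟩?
(0.9267, -0.05157, -0.3721)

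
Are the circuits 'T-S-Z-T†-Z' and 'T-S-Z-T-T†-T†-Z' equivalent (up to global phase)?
Yes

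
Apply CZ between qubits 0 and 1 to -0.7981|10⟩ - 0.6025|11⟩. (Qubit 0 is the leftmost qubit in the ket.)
-0.7981|10⟩ + 0.6025|11⟩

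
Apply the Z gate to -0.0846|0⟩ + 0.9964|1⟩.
-0.0846|0⟩ - 0.9964|1⟩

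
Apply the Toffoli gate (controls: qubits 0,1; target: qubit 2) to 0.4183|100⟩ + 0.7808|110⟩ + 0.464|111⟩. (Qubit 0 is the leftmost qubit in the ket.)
0.4183|100⟩ + 0.464|110⟩ + 0.7808|111⟩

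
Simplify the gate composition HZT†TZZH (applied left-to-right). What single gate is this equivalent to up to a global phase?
X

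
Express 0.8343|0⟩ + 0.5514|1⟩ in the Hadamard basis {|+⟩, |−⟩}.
0.9798|+⟩ + 0.2|−⟩

With |ψ⟩ = α|0⟩ + β|1⟩, the Hadamard-basis coefficients are ⟨+|ψ⟩ = (α + β)/√2 and ⟨−|ψ⟩ = (α − β)/√2.
Here α = 0.8343, β = 0.5514: (α + β)/√2 = 0.9798, (α − β)/√2 = 0.2.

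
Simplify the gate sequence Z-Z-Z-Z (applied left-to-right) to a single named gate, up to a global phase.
I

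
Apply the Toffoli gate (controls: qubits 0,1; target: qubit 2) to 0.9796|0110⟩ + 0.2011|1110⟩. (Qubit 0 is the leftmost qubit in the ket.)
0.9796|0110⟩ + 0.2011|1100⟩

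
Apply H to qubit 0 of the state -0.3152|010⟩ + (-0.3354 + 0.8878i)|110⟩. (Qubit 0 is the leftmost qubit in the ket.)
(-0.46 + 0.6278i)|010⟩ + (0.01428 - 0.6278i)|110⟩

H on qubit 0 mixes each pair of kets that differ only in qubit 0: amplitudes (a, b) of (|…0…⟩, |…1…⟩) become ((a + b)/√2, (a − b)/√2). Kets absent from the input have amplitude 0.
(|010⟩, |110⟩): (a, b) = (-0.3152, (-0.3354 + 0.8878i)) → ((-0.46 + 0.6278i), (0.01428 - 0.6278i))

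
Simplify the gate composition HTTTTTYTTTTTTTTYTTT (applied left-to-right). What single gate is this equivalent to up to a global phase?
H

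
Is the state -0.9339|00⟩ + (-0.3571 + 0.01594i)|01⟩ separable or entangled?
Separable

Writing the state as a|00⟩ + b|01⟩ + c|10⟩ + d|11⟩, it is a product state iff ad − bc = 0.
Here (a, b, c, d) = (-0.9339, (-0.3571 + 0.01594i), 0, 0): ad − bc = (-0.9339)(0) − (-0.3571 + 0.01594i)(0) = 0, so the state is separable.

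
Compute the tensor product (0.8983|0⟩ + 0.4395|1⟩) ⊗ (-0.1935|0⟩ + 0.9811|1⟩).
-0.1738|00⟩ + 0.8813|01⟩ - 0.08504|10⟩ + 0.4312|11⟩

amp(|b₁b₂…⟩) = product of the factor amplitudes for bits b₁, b₂, …; only kets whose every factor amplitude is nonzero survive.
|00⟩: (0.8983)(-0.1935) = -0.1738
|01⟩: (0.8983)(0.9811) = 0.8813
|10⟩: (0.4395)(-0.1935) = -0.08504
|11⟩: (0.4395)(0.9811) = 0.4312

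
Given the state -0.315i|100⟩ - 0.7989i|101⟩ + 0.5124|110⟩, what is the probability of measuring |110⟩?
0.2626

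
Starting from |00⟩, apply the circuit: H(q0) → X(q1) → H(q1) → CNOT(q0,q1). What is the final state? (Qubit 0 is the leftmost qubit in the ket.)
1/2|00⟩ - 1/2|01⟩ - 1/2|10⟩ + 1/2|11⟩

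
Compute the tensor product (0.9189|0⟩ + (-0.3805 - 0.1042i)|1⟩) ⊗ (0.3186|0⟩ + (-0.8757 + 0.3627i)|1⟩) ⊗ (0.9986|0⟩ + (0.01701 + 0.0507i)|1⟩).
0.2924|000⟩ + (0.00498 + 0.01484i)|001⟩ + (-0.8036 + 0.3328i)|010⟩ + (-0.03059 - 0.03513i)|011⟩ + (-0.1211 - 0.03315i)|100⟩ + (-0.0003789 - 0.006711i)|101⟩ + (0.3705 - 0.04669i)|110⟩ + (0.008681 + 0.01801i)|111⟩

amp(|b₁b₂…⟩) = product of the factor amplitudes for bits b₁, b₂, …; only kets whose every factor amplitude is nonzero survive.
|000⟩: (0.9189)(0.3186)(0.9986) = 0.2924
|001⟩: (0.9189)(0.3186)(0.01701 + 0.0507i) = (0.00498 + 0.01484i)
|010⟩: (0.9189)(-0.8757 + 0.3627i)(0.9986) = (-0.8036 + 0.3328i)
|011⟩: (0.9189)(-0.8757 + 0.3627i)(0.01701 + 0.0507i) = (-0.03059 - 0.03513i)
|100⟩: (-0.3805 - 0.1042i)(0.3186)(0.9986) = (-0.1211 - 0.03315i)
|101⟩: (-0.3805 - 0.1042i)(0.3186)(0.01701 + 0.0507i) = (-0.0003789 - 0.006711i)
|110⟩: (-0.3805 - 0.1042i)(-0.8757 + 0.3627i)(0.9986) = (0.3705 - 0.04669i)
|111⟩: (-0.3805 - 0.1042i)(-0.8757 + 0.3627i)(0.01701 + 0.0507i) = (0.008681 + 0.01801i)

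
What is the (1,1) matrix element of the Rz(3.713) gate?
(-0.2818 + 0.9595i)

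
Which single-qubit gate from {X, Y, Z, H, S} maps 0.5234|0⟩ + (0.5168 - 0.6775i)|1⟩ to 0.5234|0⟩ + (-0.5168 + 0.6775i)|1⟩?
Z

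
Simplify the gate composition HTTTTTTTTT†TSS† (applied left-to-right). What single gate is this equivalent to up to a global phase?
H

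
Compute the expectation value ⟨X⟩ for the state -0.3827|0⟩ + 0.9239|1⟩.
-0.7072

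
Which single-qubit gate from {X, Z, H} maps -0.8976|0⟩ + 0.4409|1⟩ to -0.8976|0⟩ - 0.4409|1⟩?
Z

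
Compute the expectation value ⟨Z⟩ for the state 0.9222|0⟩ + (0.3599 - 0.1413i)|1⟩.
0.701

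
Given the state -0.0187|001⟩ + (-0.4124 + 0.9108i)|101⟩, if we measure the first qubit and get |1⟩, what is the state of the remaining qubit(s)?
(-0.4125 + 0.911i)|01⟩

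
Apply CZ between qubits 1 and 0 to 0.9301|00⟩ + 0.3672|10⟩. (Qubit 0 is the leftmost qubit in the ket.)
0.9301|00⟩ + 0.3672|10⟩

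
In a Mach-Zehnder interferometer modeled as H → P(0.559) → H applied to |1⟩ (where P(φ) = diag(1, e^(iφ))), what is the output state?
(0.07611 - 0.2652i)|0⟩ + (0.9239 + 0.2652i)|1⟩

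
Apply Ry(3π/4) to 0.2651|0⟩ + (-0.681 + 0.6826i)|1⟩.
(0.7306 - 0.6306i)|0⟩ + (-0.01569 + 0.2612i)|1⟩

Ry(3π/4) = [[cos(θ/2), −sin(θ/2)], [sin(θ/2), cos(θ/2)]]; θ = 3π/4, cos(θ/2) ≈ 0.382683, sin(θ/2) ≈ 0.92388.
With a = amp(|0⟩) = 0.2651 and b = amp(|1⟩) = (-0.681 + 0.6826i):
new amp(|0⟩) = (0.382683)·a + (-0.92388)·b = (0.7306 - 0.6306i)
new amp(|1⟩) = (0.92388)·a + (0.382683)·b = (-0.01569 + 0.2612i)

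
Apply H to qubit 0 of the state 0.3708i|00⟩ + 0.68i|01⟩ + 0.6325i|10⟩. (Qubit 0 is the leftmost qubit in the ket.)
0.7094i|00⟩ + 0.4808i|01⟩ - 0.185i|10⟩ + 0.4808i|11⟩

H on qubit 0 mixes each pair of kets that differ only in qubit 0: amplitudes (a, b) of (|…0…⟩, |…1…⟩) become ((a + b)/√2, (a − b)/√2). Kets absent from the input have amplitude 0.
(|00⟩, |10⟩): (a, b) = (0.3708i, 0.6325i) → (0.7094i, -0.185i)
(|01⟩, |11⟩): (a, b) = (0.68i, 0) → (0.4808i, 0.4808i)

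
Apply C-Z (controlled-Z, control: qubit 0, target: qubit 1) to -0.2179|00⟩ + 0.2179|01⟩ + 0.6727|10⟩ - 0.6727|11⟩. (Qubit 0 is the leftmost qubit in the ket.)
-0.2179|00⟩ + 0.2179|01⟩ + 0.6727|10⟩ + 0.6727|11⟩

C-Z leaves the control-|0⟩ kets |00⟩, |01⟩ unchanged and applies Z to qubit 1 on the control-|1⟩ pair (|10⟩, |11⟩).
Z = [[1, 0], [0, -1]].
With a = amp(|10⟩) = 0.6727 and b = amp(|11⟩) = -0.6727:
new amp(|10⟩) = (1)·a = 0.6727
new amp(|11⟩) = (-1)·b = 0.6727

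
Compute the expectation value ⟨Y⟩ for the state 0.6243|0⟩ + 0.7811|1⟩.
0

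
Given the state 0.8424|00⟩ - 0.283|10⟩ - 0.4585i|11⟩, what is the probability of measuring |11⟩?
0.2102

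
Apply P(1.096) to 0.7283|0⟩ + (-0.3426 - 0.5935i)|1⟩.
0.7283|0⟩ + (0.3712 - 0.576i)|1⟩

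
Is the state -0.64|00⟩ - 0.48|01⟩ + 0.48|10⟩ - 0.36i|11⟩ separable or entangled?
Entangled

Writing the state as a|00⟩ + b|01⟩ + c|10⟩ + d|11⟩, it is a product state iff ad − bc = 0.
Here (a, b, c, d) = (-0.64, -0.48, 0.48, -0.36i): ad − bc = (-0.64)(-0.36i) − (-0.48)(0.48) = (0.2304 + 0.2304i) ≠ 0, so the state is entangled.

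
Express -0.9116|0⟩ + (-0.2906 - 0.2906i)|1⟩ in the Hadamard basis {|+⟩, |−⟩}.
(-0.8501 - 0.2055i)|+⟩ + (-0.4391 + 0.2055i)|−⟩

With |ψ⟩ = α|0⟩ + β|1⟩, the Hadamard-basis coefficients are ⟨+|ψ⟩ = (α + β)/√2 and ⟨−|ψ⟩ = (α − β)/√2.
Here α = -0.9116, β = (-0.2906 - 0.2906i): (α + β)/√2 = (-0.8501 - 0.2055i), (α − β)/√2 = (-0.4391 + 0.2055i).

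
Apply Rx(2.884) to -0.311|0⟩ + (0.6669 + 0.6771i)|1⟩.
(0.6315 - 0.6614i)|0⟩ + (0.08566 + 0.3954i)|1⟩

Rx(2.884) = [[cos(θ/2), −i·sin(θ/2)], [−i·sin(θ/2), cos(θ/2)]]; θ = 2.884, cos(θ/2) ≈ 0.128441, sin(θ/2) ≈ 0.991717.
With a = amp(|0⟩) = -0.311 and b = amp(|1⟩) = (0.6669 + 0.6771i):
new amp(|0⟩) = (0.128441)·a + (-0.991717i)·b = (0.6315 - 0.6614i)
new amp(|1⟩) = (-0.991717i)·a + (0.128441)·b = (0.08566 + 0.3954i)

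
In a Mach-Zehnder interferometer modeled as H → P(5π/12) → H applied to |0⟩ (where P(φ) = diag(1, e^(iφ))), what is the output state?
(0.6294 + 0.483i)|0⟩ + (0.3706 - 0.483i)|1⟩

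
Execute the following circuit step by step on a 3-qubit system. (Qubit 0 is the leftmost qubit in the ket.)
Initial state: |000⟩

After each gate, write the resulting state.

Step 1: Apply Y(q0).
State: i|100⟩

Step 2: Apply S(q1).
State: i|100⟩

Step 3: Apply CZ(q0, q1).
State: i|100⟩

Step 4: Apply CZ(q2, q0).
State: i|100⟩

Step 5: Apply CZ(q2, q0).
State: i|100⟩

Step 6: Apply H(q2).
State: (1/√2)i|100⟩ + (1/√2)i|101⟩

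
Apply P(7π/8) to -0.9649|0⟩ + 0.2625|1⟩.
-0.9649|0⟩ + (-0.2425 + 0.1005i)|1⟩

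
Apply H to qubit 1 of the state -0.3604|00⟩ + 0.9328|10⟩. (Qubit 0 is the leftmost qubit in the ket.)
-0.2548|00⟩ - 0.2548|01⟩ + 0.6596|10⟩ + 0.6596|11⟩

H on qubit 1 mixes each pair of kets that differ only in qubit 1: amplitudes (a, b) of (|…0…⟩, |…1…⟩) become ((a + b)/√2, (a − b)/√2). Kets absent from the input have amplitude 0.
(|00⟩, |01⟩): (a, b) = (-0.3604, 0) → (-0.2548, -0.2548)
(|10⟩, |11⟩): (a, b) = (0.9328, 0) → (0.6596, 0.6596)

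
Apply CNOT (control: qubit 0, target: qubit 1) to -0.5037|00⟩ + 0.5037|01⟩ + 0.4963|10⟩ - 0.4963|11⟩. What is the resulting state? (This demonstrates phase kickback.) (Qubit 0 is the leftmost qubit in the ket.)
-0.5037|00⟩ + 0.5037|01⟩ - 0.4963|10⟩ + 0.4963|11⟩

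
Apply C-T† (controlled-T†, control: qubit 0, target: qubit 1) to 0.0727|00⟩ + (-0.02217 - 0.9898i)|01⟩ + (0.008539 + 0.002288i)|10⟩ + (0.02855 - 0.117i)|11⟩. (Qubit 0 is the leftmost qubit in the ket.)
0.0727|00⟩ + (-0.02217 - 0.9898i)|01⟩ + (0.008539 + 0.002288i)|10⟩ + (-0.06254 - 0.1029i)|11⟩

C-T† leaves the control-|0⟩ kets |00⟩, |01⟩ unchanged and applies T† to qubit 1 on the control-|1⟩ pair (|10⟩, |11⟩).
T† = [[1, 0], [0, (1/√2 - (1/√2)i)]].
With a = amp(|10⟩) = (0.008539 + 0.002288i) and b = amp(|11⟩) = (0.02855 - 0.117i):
new amp(|10⟩) = (1)·a = (0.008539 + 0.002288i)
new amp(|11⟩) = (1/√2 - (1/√2)i)·b = (-0.06254 - 0.1029i)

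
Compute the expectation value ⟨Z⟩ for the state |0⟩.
1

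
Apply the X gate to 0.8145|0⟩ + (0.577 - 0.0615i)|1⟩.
(0.577 - 0.0615i)|0⟩ + 0.8145|1⟩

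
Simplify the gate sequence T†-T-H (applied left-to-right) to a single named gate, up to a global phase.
H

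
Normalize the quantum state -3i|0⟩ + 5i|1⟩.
-0.5145i|0⟩ + 0.8575i|1⟩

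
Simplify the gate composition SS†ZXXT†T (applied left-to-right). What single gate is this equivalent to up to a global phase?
Z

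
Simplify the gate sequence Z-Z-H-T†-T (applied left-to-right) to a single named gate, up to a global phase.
H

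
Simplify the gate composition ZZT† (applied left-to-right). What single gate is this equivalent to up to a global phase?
T†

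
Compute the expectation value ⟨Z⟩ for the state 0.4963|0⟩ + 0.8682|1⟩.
-0.5075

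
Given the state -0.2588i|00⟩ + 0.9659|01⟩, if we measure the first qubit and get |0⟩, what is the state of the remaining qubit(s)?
-0.2588i|0⟩ + 0.9659|1⟩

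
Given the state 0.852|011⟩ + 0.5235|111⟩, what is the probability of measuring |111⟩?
0.2741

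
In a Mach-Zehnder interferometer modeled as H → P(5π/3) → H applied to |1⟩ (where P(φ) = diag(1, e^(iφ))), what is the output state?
(0.25 + 0.433i)|0⟩ + (0.75 - 0.433i)|1⟩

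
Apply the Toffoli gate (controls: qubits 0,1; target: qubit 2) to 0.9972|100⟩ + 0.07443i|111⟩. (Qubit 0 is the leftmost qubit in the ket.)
0.9972|100⟩ + 0.07443i|110⟩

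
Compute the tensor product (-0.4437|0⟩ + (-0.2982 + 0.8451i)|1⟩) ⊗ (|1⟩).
-0.4437|01⟩ + (-0.2982 + 0.8451i)|11⟩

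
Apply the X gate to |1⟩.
|0⟩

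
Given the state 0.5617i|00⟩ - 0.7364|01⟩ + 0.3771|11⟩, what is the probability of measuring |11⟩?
0.1422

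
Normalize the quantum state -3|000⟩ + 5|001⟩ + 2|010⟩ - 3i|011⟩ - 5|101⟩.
-1/√8|000⟩ + 0.5893|001⟩ + 0.2357|010⟩ - (1/√8)i|011⟩ - 0.5893|101⟩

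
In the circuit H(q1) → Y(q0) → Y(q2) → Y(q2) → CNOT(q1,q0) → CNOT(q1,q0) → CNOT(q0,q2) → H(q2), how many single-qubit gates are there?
5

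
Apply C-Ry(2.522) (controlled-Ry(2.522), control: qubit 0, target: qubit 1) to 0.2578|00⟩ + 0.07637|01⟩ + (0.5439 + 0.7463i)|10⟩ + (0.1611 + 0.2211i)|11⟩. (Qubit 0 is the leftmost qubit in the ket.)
0.2578|00⟩ + 0.07637|01⟩ + (0.01238 + 0.01695i)|10⟩ + (0.5671 + 0.7782i)|11⟩

C-Ry(2.522) leaves the control-|0⟩ kets |00⟩, |01⟩ unchanged and applies Ry(2.522) to qubit 1 on the control-|1⟩ pair (|10⟩, |11⟩).
Ry(2.522) = [[cos(θ/2), −sin(θ/2)], [sin(θ/2), cos(θ/2)]]; θ = 2.522, cos(θ/2) ≈ 0.304865, sin(θ/2) ≈ 0.952396.
With a = amp(|10⟩) = (0.5439 + 0.7463i) and b = amp(|11⟩) = (0.1611 + 0.2211i):
new amp(|10⟩) = (0.304865)·a + (-0.952396)·b = (0.01238 + 0.01695i)
new amp(|11⟩) = (0.952396)·a + (0.304865)·b = (0.5671 + 0.7782i)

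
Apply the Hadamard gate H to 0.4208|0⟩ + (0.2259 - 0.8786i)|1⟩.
(0.4573 - 0.6213i)|0⟩ + (0.1378 + 0.6213i)|1⟩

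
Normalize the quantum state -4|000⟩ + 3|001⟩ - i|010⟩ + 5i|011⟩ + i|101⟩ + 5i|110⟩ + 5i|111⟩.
-0.3961|000⟩ + 0.297|001⟩ - 0.09901i|010⟩ + 0.4951i|011⟩ + 0.09901i|101⟩ + 0.4951i|110⟩ + 0.4951i|111⟩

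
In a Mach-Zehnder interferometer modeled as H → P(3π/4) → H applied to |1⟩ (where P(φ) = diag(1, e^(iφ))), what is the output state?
(0.8536 - (1/√8)i)|0⟩ + (0.1464 + (1/√8)i)|1⟩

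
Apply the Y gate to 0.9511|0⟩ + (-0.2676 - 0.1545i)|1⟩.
(-0.1545 + 0.2676i)|0⟩ + 0.9511i|1⟩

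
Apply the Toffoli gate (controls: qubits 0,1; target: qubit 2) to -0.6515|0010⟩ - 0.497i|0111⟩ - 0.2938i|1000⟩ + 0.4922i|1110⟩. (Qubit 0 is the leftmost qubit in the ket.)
-0.6515|0010⟩ - 0.497i|0111⟩ - 0.2938i|1000⟩ + 0.4922i|1100⟩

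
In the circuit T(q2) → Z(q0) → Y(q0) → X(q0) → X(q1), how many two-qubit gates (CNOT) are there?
0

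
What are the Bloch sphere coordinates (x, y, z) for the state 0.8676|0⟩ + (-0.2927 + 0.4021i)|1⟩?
(-0.5079, 0.6977, 0.5054)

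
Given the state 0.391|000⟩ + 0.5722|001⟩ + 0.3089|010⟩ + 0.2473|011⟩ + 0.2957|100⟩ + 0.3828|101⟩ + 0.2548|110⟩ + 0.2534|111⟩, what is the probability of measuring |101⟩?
0.1465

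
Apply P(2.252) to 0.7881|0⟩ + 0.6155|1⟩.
0.7881|0⟩ + (-0.3876 + 0.4781i)|1⟩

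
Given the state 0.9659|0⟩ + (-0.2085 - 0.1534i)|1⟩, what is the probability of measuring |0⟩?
0.933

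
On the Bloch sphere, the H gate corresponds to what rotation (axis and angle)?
Rotation by π around the (x+z)/√2 axis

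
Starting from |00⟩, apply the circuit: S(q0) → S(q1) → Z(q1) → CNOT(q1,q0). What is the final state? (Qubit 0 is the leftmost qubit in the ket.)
|00⟩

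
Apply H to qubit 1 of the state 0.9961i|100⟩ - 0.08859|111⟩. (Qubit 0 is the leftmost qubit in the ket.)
0.7043i|100⟩ - 0.06264|101⟩ + 0.7043i|110⟩ + 0.06264|111⟩

H on qubit 1 mixes each pair of kets that differ only in qubit 1: amplitudes (a, b) of (|…0…⟩, |…1…⟩) become ((a + b)/√2, (a − b)/√2). Kets absent from the input have amplitude 0.
(|100⟩, |110⟩): (a, b) = (0.9961i, 0) → (0.7043i, 0.7043i)
(|101⟩, |111⟩): (a, b) = (0, -0.08859) → (-0.06264, 0.06264)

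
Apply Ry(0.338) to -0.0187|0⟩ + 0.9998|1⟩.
-0.1866|0⟩ + 0.9824|1⟩

Ry(0.338) = [[cos(θ/2), −sin(θ/2)], [sin(θ/2), cos(θ/2)]]; θ = 0.338, cos(θ/2) ≈ 0.985753, sin(θ/2) ≈ 0.168197.
With a = amp(|0⟩) = -0.0187 and b = amp(|1⟩) = 0.9998:
new amp(|0⟩) = (0.985753)·a + (-0.168197)·b = -0.1866
new amp(|1⟩) = (0.168197)·a + (0.985753)·b = 0.9824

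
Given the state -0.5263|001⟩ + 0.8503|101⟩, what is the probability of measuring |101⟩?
0.723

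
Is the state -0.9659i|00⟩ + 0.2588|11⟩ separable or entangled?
Entangled

Writing the state as a|00⟩ + b|01⟩ + c|10⟩ + d|11⟩, it is a product state iff ad − bc = 0.
Here (a, b, c, d) = (-0.9659i, 0, 0, 0.2588): ad − bc = (-0.9659i)(0.2588) − (0)(0) = -0.25i ≠ 0, so the state is entangled.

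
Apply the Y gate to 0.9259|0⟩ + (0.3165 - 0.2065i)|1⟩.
(-0.2065 - 0.3165i)|0⟩ + 0.9259i|1⟩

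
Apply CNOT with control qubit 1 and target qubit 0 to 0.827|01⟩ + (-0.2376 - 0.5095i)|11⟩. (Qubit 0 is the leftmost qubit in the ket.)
(-0.2376 - 0.5095i)|01⟩ + 0.827|11⟩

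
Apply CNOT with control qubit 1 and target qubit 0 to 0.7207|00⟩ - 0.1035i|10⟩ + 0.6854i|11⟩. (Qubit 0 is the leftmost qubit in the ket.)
0.7207|00⟩ + 0.6854i|01⟩ - 0.1035i|10⟩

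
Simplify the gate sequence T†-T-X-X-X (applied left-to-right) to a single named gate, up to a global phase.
X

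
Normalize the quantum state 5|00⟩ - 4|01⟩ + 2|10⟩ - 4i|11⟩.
0.6402|00⟩ - 0.5121|01⟩ + 0.2561|10⟩ - 0.5121i|11⟩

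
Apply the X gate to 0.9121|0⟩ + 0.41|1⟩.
0.41|0⟩ + 0.9121|1⟩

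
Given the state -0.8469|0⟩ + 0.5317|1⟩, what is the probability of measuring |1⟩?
0.2827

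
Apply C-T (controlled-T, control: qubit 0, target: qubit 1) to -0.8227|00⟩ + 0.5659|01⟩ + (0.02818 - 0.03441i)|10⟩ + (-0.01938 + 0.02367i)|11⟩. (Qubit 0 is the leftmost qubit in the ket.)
-0.8227|00⟩ + 0.5659|01⟩ + (0.02818 - 0.03441i)|10⟩ + (-0.03044 + 0.003033i)|11⟩

C-T leaves the control-|0⟩ kets |00⟩, |01⟩ unchanged and applies T to qubit 1 on the control-|1⟩ pair (|10⟩, |11⟩).
T = [[1, 0], [0, (1/√2 + (1/√2)i)]].
With a = amp(|10⟩) = (0.02818 - 0.03441i) and b = amp(|11⟩) = (-0.01938 + 0.02367i):
new amp(|10⟩) = (1)·a = (0.02818 - 0.03441i)
new amp(|11⟩) = (1/√2 + (1/√2)i)·b = (-0.03044 + 0.003033i)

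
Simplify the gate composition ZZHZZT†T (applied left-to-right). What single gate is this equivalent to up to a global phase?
H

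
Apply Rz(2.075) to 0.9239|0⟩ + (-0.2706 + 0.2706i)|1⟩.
(0.4697 - 0.7956i)|0⟩ + (-0.3706 - 0.09546i)|1⟩

Rz(2.075) = [[e^(−iθ/2), 0], [0, e^(iθ/2)]] with e^(±iθ/2) = cos(θ/2) ± i·sin(θ/2); θ = 2.075, cos(θ/2) ≈ 0.508375, sin(θ/2) ≈ 0.861136.
With a = amp(|0⟩) = 0.9239 and b = amp(|1⟩) = (-0.2706 + 0.2706i):
new amp(|0⟩) = (0.508375 - 0.861136i)·a = (0.4697 - 0.7956i)
new amp(|1⟩) = (0.508375 + 0.861136i)·b = (-0.3706 - 0.09546i)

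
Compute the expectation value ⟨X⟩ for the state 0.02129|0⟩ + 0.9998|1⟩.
0.04257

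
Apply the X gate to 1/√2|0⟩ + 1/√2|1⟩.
1/√2|0⟩ + 1/√2|1⟩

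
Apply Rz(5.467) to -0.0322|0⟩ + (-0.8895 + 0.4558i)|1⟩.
(0.02956 + 0.01278i)|0⟩ + (0.6356 - 0.7714i)|1⟩

Rz(5.467) = [[e^(−iθ/2), 0], [0, e^(iθ/2)]] with e^(±iθ/2) = cos(θ/2) ± i·sin(θ/2); θ = 5.467, cos(θ/2) ≈ -0.917879, sin(θ/2) ≈ 0.396859.
With a = amp(|0⟩) = -0.0322 and b = amp(|1⟩) = (-0.8895 + 0.4558i):
new amp(|0⟩) = (-0.917879 - 0.396859i)·a = (0.02956 + 0.01278i)
new amp(|1⟩) = (-0.917879 + 0.396859i)·b = (0.6356 - 0.7714i)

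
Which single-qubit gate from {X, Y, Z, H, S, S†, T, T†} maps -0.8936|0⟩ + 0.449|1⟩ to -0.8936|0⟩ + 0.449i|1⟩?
S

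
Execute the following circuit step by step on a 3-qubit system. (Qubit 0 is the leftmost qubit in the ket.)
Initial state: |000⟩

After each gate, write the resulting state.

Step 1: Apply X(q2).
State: |001⟩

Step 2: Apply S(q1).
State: |001⟩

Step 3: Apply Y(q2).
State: -i|000⟩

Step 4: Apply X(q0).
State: -i|100⟩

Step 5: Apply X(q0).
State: -i|000⟩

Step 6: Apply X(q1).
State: -i|010⟩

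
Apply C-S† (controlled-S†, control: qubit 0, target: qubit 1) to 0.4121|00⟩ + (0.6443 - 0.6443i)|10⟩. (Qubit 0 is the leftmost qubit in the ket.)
0.4121|00⟩ + (0.6443 - 0.6443i)|10⟩

C-S† leaves the control-|0⟩ kets |00⟩, |01⟩ unchanged and applies S† to qubit 1 on the control-|1⟩ pair (|10⟩, |11⟩).
S† = [[1, 0], [0, -i]].
With a = amp(|10⟩) = (0.6443 - 0.6443i) and b = amp(|11⟩) = 0:
new amp(|10⟩) = (1)·a = (0.6443 - 0.6443i)
new amp(|11⟩) = (-i)·b = 0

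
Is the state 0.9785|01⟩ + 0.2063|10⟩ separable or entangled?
Entangled

Writing the state as a|00⟩ + b|01⟩ + c|10⟩ + d|11⟩, it is a product state iff ad − bc = 0.
Here (a, b, c, d) = (0, 0.9785, 0.2063, 0): ad − bc = (0)(0) − (0.9785)(0.2063) = -0.2019 ≠ 0, so the state is entangled.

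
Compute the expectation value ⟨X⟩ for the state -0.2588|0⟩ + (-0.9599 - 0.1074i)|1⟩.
0.4968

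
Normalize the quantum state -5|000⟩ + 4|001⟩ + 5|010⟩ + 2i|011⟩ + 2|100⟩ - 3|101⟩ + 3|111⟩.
-0.5213|000⟩ + 0.417|001⟩ + 0.5213|010⟩ + 0.2085i|011⟩ + 0.2085|100⟩ - 0.3128|101⟩ + 0.3128|111⟩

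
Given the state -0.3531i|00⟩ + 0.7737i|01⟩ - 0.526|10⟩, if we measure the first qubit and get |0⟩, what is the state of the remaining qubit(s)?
-0.4152i|0⟩ + 0.9097i|1⟩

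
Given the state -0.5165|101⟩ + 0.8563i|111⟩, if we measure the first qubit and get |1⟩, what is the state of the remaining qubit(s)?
-0.5165|01⟩ + 0.8563i|11⟩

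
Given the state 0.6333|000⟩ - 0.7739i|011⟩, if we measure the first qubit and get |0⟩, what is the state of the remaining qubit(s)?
0.6333|00⟩ - 0.7739i|11⟩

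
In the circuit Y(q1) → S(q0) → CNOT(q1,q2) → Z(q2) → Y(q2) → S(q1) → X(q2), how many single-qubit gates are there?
6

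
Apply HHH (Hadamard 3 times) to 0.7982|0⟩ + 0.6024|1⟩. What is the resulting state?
0.9904|0⟩ + 0.1385|1⟩

H² = I, so H^3 = H: a single Hadamard. With (a, b) = (0.7982, 0.6024), H gives ((a + b)/√2, (a − b)/√2) = (0.9904, 0.1385).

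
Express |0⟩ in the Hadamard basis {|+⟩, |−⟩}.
1/√2|+⟩ + 1/√2|−⟩

With |ψ⟩ = α|0⟩ + β|1⟩, the Hadamard-basis coefficients are ⟨+|ψ⟩ = (α + β)/√2 and ⟨−|ψ⟩ = (α − β)/√2.
Here α = 1, β = 0: (α + β)/√2 = 1/√2, (α − β)/√2 = 1/√2.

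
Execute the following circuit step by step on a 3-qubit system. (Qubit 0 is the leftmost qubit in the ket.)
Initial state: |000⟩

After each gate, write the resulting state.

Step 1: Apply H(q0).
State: 1/√2|000⟩ + 1/√2|100⟩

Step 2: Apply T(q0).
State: 1/√2|000⟩ + (1/2 + (1/2)i)|100⟩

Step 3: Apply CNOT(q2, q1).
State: 1/√2|000⟩ + (1/2 + (1/2)i)|100⟩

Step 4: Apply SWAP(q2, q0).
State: 1/√2|000⟩ + (1/2 + (1/2)i)|001⟩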